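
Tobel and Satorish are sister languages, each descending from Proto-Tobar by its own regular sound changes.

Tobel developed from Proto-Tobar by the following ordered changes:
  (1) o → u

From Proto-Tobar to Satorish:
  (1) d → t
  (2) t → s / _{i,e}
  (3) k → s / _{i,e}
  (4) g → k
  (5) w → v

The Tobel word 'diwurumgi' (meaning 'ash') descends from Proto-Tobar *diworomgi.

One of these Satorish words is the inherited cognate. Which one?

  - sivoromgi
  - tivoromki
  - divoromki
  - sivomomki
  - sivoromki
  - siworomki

Satorish: *diworomgi > tiworomgi > siworomgi > siworomki > sivoromki  (by unconditioned shift, palatalisation, unconditioned shift, unconditioned shift)
Among the options, 'sivoromki' alone shows every Satorish change applied in order.

sivoromki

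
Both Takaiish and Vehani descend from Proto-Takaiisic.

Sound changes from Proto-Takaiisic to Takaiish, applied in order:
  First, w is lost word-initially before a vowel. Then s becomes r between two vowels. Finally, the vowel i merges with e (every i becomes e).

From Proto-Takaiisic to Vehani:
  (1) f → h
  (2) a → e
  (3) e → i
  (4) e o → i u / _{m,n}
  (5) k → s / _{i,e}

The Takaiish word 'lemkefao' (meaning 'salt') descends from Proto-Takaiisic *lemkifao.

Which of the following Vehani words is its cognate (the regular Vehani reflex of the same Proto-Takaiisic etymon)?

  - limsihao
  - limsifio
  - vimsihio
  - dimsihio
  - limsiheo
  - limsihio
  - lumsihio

limsihio

Vehani: *lemkifao > lemkihao > lemkiheo > limkihio > limsihio  (by unconditioned shift, vowel merger, vowel merger, palatalisation)
Among the options, 'limsihio' alone shows every Vehani change applied in order.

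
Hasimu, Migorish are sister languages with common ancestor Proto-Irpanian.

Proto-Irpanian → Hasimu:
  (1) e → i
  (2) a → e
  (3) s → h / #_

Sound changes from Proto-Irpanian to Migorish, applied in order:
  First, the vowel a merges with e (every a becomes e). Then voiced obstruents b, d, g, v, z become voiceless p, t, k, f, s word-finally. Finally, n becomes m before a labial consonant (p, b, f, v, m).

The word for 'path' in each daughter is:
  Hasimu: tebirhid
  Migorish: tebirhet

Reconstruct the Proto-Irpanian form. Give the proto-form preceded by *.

*tabirhed

Position 2: Hasimu has e, Migorish has e. In Hasimu, e can only continue *a, so the proto-segment is *a.
Position 8: Hasimu has d, Migorish has t. Hasimu preserves d here (none of its changes turn any other segment into d), so the proto-segment is *d.
Position 7: Hasimu has i, Migorish has e. Taking the neighbouring segments as reconstructed: Hasimu i could go back to *e or *i; Migorish e could go back to *a or *e — the one source consistent with every daughter is *e.
This points to *tabirhed. Verify forward in each daughter:
Hasimu: *tabirhed > tabirhid > tebirhid  (by vowel merger, vowel merger)
Migorish: *tabirhed > tebirhed > tebirhet  (by vowel merger, final devoicing)
No other proto-form is consistent with every reflex, so the reconstruction is *tabirhed.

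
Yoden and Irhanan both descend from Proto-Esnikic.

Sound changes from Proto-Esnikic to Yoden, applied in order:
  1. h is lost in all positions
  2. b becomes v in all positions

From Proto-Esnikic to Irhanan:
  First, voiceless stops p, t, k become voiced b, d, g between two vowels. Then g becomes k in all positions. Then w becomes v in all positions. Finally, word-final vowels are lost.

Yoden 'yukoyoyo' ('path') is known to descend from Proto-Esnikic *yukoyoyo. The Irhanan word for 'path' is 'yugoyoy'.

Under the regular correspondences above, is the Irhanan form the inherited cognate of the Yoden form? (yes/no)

no

Derive the expected Irhanan reflex of *yukoyoyo:
Irhanan: *yukoyoyo
  yukoyoyo → yugoyoyo   [intervocalic voicing]
  yugoyoyo → yukoyoyo   [unconditioned shift]
  yukoyoyo (rule 3 does not apply)
  yukoyoyo → yukoyoy   [apocope]
  giving Irhanan yukoyoy.
The regular Irhanan reflex would be 'yukoyoy', but the attested form is 'yugoyoy'. The correspondence is irregular, so they are not cognates (the Irhanan form has a different source).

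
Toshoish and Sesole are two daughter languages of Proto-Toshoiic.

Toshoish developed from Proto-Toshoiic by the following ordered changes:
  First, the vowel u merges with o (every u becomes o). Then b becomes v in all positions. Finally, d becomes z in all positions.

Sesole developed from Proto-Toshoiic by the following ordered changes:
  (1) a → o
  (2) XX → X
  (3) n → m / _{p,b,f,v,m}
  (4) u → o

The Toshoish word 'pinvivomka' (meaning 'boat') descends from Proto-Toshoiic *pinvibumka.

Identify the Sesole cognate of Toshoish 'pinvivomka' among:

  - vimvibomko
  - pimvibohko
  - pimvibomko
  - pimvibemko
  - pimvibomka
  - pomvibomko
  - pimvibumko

pimvibomko

Sesole: *pinvibumka
  pinvibumka → pinvibumko   [vowel merger]
  pinvibumko (rule 2 does not apply)
  pinvibumko → pimvibumko   [nasal place assimilation]
  pimvibumko → pimvibomko   [vowel merger]
  giving Sesole pimvibomko.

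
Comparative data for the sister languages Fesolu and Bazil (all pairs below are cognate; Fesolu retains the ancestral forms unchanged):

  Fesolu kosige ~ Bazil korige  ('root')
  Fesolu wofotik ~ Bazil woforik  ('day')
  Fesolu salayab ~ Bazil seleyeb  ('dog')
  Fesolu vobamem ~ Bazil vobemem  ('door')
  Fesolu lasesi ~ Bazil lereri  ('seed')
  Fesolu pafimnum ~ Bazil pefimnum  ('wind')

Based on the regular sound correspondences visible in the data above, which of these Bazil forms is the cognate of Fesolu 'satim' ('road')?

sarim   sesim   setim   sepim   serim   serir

serim

salayab ~ seleyeb, lasesi ~ lereri — Fesolu a corresponds to Bazil e after a consonant, before a consonant other than r, m, n, p, b, f, v.
wofotik ~ woforik — Fesolu t corresponds to Bazil r between vowels (before a front vowel).
Applying these to Fesolu 'satim':
  satim → setim   (a→e after a consonant, before a consonant other than r, m, n, p, b, f, v)
  setim → serim   (t→r between vowels (before a front vowel))
So the Bazil cognate is 'serim'.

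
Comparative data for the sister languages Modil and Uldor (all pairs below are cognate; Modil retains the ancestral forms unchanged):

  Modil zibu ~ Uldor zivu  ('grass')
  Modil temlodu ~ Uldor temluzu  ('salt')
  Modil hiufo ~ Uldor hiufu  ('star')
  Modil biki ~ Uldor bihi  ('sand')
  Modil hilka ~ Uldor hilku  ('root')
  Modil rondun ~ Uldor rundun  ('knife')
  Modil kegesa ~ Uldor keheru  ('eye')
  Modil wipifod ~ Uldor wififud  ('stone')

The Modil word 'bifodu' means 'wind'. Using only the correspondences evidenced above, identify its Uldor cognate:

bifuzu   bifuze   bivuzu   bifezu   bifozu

bifuzu

temlodu ~ temluzu, wipifod ~ wififud — Modil o corresponds to Uldor u after a consonant, before a consonant other than r, m, n, p, b, f, v.
temlodu ~ temluzu — Modil d corresponds to Uldor z between vowels (before a back vowel).
Applying these to Modil 'bifodu':
  bifodu → bifudu   (o→u after a consonant, before a consonant other than r, m, n, p, b, f, v)
  bifudu → bifuzu   (d→z between vowels (before a back vowel))
So the Uldor cognate is 'bifuzu'.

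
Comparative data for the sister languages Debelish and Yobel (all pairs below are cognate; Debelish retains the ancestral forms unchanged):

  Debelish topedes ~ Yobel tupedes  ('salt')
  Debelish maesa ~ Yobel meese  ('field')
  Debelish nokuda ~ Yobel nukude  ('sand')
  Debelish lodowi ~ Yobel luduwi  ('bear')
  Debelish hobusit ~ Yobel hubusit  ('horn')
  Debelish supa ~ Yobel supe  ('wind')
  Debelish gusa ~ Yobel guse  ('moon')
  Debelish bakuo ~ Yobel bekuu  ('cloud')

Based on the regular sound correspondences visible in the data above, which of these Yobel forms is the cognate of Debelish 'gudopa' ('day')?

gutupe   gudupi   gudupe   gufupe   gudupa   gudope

gudupe

topedes ~ tupedes — Debelish o corresponds to Yobel u after a consonant, before a labial obstruent.
maesa ~ meese, nokuda ~ nukude — Debelish a corresponds to Yobel e word-finally.
Applying these to Debelish 'gudopa':
  gudopa → gudupa   (o→u after a consonant, before a labial obstruent)
  gudupa → gudupe   (a→e word-finally)
So the Yobel cognate is 'gudupe'.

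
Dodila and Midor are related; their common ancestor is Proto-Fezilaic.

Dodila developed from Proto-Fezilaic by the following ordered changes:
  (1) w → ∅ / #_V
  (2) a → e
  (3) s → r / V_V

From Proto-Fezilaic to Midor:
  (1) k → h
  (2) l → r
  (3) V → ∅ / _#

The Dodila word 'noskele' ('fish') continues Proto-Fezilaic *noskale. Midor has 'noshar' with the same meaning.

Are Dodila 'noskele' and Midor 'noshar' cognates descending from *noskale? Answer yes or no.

Derive the expected Midor reflex of *noskale:
Midor: *noskale > noshale > noshare > noshar  (by unconditioned shift, unconditioned shift, apocope)
Midor 'noshar' matches the regular reflex exactly, so the pair is cognate.

yes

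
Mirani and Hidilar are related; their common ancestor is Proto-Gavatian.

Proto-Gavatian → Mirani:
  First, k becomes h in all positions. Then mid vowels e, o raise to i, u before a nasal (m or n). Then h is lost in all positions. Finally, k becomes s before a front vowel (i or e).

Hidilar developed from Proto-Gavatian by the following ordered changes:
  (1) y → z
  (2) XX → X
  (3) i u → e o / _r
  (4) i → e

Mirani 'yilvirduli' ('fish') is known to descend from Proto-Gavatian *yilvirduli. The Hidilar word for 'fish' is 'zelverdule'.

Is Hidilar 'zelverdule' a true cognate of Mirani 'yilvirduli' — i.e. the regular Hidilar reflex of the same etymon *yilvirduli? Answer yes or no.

Derive the expected Hidilar reflex of *yilvirduli:
Hidilar: start from *yilvirduli.
  rule 1 (unconditioned shift): yilvirduli → zilvirduli
  rule 2: no change — zilvirduli
  rule 3 (pre-rhotic lowering): zilvirduli → zilverduli
  rule 4 (vowel merger): zilverduli → zelverdule
  ⇒ Hidilar zelverdule
Hidilar 'zelverdule' matches the regular reflex exactly, so the pair is cognate.

yes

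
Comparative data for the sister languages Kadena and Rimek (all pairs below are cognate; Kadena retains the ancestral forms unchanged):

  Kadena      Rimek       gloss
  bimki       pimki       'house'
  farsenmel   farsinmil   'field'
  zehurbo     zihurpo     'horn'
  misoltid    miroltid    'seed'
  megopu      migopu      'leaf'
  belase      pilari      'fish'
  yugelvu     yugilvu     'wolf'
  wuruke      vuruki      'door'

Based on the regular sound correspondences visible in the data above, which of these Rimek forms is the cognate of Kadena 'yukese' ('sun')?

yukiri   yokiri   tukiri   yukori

yukiri

farsenmel ~ farsinmil, zehurbo ~ zihurpo — Kadena e corresponds to Rimek i after a consonant, before a consonant other than r, m, n, p, b, f, v.
belase ~ pilari — Kadena s corresponds to Rimek r between vowels (before a front vowel).
belase ~ pilari, wuruke ~ vuruki — Kadena e corresponds to Rimek i word-finally.
Applying these to Kadena 'yukese':
  yukese → yukise   (e→i after a consonant, before a consonant other than r, m, n, p, b, f, v)
  yukise → yukire   (s→r between vowels (before a front vowel))
  yukire → yukiri   (e→i word-finally)
So the Rimek cognate is 'yukiri'.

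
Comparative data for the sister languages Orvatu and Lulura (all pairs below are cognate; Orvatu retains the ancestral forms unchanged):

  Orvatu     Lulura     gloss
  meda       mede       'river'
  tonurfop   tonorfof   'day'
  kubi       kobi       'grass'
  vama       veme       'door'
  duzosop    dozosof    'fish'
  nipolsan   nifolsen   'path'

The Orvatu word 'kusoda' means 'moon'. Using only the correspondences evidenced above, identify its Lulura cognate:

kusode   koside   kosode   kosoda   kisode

duzosop ~ dozosof — Orvatu u corresponds to Lulura o after a consonant, before a consonant other than r, m, n, p, b, f, v.
meda ~ mede, vama ~ veme — Orvatu a corresponds to Lulura e word-finally.
Applying these to Orvatu 'kusoda':
  kusoda → kosoda   (u→o after a consonant, before a consonant other than r, m, n, p, b, f, v)
  kosoda → kosode   (a→e word-finally)
So the Lulura cognate is 'kosode'.

kosode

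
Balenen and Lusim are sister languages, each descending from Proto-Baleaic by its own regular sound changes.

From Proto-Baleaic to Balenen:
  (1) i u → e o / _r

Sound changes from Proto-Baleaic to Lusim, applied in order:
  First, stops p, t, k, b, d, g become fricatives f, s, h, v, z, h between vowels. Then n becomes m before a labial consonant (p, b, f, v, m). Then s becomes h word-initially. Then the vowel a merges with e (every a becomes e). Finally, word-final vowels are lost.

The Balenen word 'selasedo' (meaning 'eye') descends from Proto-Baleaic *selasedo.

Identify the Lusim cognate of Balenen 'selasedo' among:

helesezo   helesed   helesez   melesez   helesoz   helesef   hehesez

helesez

Lusim: *selasedo
  selasedo → selasezo   [intervocalic lenition]
  selasezo (rule 2 does not apply)
  selasezo → helasezo   [debuccalisation]
  helasezo → helesezo   [vowel merger]
  helesezo → helesez   [apocope]
  giving Lusim helesez.
The other candidates each miss or misapply at least one Lusim change.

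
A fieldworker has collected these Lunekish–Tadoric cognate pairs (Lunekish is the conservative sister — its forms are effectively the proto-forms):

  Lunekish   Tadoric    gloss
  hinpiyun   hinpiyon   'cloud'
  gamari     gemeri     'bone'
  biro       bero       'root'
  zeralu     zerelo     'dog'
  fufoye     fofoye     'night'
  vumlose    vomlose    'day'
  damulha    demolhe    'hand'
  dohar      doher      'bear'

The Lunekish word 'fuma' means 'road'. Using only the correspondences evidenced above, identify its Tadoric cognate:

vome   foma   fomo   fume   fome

fome

vumlose ~ vomlose — Lunekish u corresponds to Tadoric o after a consonant, before a nasal.
damulha ~ demolhe — Lunekish a corresponds to Tadoric e word-finally.
Applying these to Lunekish 'fuma':
  fuma → foma   (u→o after a consonant, before a nasal)
  foma → fome   (a→e word-finally)
So the Tadoric cognate is 'fome'.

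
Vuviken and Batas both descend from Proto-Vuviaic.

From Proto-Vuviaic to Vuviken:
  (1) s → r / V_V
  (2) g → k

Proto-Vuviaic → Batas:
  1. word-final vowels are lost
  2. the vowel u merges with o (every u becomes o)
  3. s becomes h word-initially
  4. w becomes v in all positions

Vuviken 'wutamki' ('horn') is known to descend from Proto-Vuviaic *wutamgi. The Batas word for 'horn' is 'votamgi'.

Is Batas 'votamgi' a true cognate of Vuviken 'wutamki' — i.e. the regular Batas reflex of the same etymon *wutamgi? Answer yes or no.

no

Derive the expected Batas reflex of *wutamgi:
Batas: start from *wutamgi.
  rule 1 (apocope): wutamgi → wutamg
  rule 2 (vowel merger): wutamg → wotamg
  rule 3: no change — wotamg
  rule 4 (unconditioned shift): wotamg → votamg
  ⇒ Batas votamg
The regular Batas reflex would be 'votamg', but the attested form is 'votamgi'. The correspondence is irregular, so they are not cognates (the Batas form has a different source).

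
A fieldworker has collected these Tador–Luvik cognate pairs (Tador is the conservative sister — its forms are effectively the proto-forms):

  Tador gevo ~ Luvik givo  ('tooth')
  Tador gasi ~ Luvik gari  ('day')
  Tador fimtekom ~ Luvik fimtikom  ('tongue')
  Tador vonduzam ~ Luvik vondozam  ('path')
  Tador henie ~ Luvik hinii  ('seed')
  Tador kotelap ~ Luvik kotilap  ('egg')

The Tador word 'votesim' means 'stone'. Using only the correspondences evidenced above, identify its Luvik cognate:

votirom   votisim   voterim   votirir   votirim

fimtekom ~ fimtikom, kotelap ~ kotilap — Tador e corresponds to Luvik i after a consonant, before a consonant other than r, m, n, p, b, f, v.
gasi ~ gari — Tador s corresponds to Luvik r between vowels (before a front vowel).
Applying these to Tador 'votesim':
  votesim → votisim   (e→i after a consonant, before a consonant other than r, m, n, p, b, f, v)
  votisim → votirim   (s→r between vowels (before a front vowel))
So the Luvik cognate is 'votirim'.

votirim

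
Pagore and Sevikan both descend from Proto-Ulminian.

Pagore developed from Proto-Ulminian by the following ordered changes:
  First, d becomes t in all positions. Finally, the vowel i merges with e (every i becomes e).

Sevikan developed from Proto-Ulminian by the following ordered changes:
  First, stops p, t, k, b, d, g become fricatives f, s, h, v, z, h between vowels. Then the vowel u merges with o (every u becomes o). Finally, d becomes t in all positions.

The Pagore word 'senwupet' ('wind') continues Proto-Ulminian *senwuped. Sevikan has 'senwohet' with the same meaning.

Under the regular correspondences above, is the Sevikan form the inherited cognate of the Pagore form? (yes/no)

no

Derive the expected Sevikan reflex of *senwuped:
Sevikan: *senwuped
  senwuped → senwufed   [intervocalic lenition]
  senwufed → senwofed   [vowel merger]
  senwofed → senwofet   [unconditioned shift]
  giving Sevikan senwofet.
The regular Sevikan reflex would be 'senwofet', but the attested form is 'senwohet'. The correspondence is irregular, so they are not cognates (the Sevikan form has a different source).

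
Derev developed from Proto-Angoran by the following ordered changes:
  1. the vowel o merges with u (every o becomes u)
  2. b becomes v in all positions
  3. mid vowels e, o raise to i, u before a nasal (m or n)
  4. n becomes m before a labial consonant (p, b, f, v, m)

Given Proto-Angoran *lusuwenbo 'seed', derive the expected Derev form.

Derev: *lusuwenbo
  lusuwenbo → lusuwenbu   [vowel merger]
  lusuwenbu → lusuwenvu   [unconditioned shift]
  lusuwenvu → lusuwinvu   [pre-nasal raising]
  lusuwinvu → lusuwimvu   [nasal place assimilation]
  giving Derev lusuwimvu.

lusuwimvu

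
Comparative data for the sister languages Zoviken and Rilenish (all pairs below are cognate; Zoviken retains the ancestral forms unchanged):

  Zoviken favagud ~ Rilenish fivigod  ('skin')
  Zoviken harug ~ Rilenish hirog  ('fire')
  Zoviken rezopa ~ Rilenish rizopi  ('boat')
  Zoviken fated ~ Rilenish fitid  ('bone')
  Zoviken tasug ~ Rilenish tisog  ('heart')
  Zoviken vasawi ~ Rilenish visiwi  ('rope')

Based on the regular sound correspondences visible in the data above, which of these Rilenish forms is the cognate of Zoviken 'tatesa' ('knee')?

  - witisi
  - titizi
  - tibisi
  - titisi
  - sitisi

favagud ~ fivigod, fated ~ fitid — Zoviken a corresponds to Rilenish i after a consonant, before a consonant other than r, m, n, p, b, f, v.
rezopa ~ rizopi, fated ~ fitid — Zoviken e corresponds to Rilenish i after a consonant, before a consonant other than r, m, n, p, b, f, v.
rezopa ~ rizopi — Zoviken a corresponds to Rilenish i word-finally.
Applying these to Zoviken 'tatesa':
  tatesa → titesa   (a→i after a consonant, before a consonant other than r, m, n, p, b, f, v)
  titesa → titisa   (e→i after a consonant, before a consonant other than r, m, n, p, b, f, v)
  titisa → titisi   (a→i word-finally)
So the Rilenish cognate is 'titisi'.

titisi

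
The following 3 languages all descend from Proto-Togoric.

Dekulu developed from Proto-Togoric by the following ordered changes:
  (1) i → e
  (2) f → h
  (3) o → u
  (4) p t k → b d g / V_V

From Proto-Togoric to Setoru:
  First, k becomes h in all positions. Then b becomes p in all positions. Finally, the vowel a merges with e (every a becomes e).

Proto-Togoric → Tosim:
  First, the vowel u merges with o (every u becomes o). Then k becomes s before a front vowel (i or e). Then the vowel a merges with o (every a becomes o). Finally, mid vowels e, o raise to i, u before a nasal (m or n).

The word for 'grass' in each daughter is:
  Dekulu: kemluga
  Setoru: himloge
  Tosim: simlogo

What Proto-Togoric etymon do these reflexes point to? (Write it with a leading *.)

Position 5: Dekulu has u, Setoru has o, Tosim has o. Setoru preserves o here (none of its changes turn any other segment into o), so the proto-segment is *o.
Position 7: Dekulu has a, Setoru has e, Tosim has o. Dekulu preserves a here (none of its changes turn any other segment into a), so the proto-segment is *a.
Continuing position by position gives *kimloga; check it forward:
Dekulu: *kimloga
  kimloga → kemloga   [vowel merger]
  kemloga (rule 2 does not apply)
  kemloga → kemluga   [vowel merger]
  kemluga (rule 4 does not apply)
  giving Dekulu kemluga.
Setoru: start from *kimloga.
  rule 1 (unconditioned shift): kimloga → himloga
  rule 2: no change — himloga
  rule 3 (vowel merger): himloga → himloge
  ⇒ Setoru himloge
Tosim: *kimloga
  kimloga (rule 1 does not apply)
  kimloga → simloga   [palatalisation]
  simloga → simlogo   [vowel merger]
  simlogo (rule 4 does not apply)
  giving Tosim simlogo.
No other proto-form is consistent with every reflex, so the reconstruction is *kimloga.

*kimloga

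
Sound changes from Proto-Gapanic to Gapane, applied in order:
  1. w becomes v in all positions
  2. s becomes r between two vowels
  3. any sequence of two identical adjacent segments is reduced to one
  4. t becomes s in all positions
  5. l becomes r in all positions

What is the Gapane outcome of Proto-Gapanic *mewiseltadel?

mevirersader

Gapane: *mewiseltadel > meviseltadel > mevireltadel > mevirelsadel > mevirersader  (by unconditioned shift, rhotacism, unconditioned shift, unconditioned shift)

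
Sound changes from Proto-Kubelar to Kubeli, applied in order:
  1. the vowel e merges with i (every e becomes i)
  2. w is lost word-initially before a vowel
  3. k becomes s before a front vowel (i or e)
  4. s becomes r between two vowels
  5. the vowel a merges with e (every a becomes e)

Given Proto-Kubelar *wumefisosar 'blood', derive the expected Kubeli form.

Kubeli: start from *wumefisosar.
  rule 1 (vowel merger): wumefisosar → wumifisosar
  rule 2 (glide loss): wumifisosar → umifisosar
  rule 3: no change — umifisosar
  rule 4 (rhotacism): umifisosar → umifirorar
  rule 5 (vowel merger): umifirorar → umifirorer
  ⇒ Kubeli umifirorer

umifirorer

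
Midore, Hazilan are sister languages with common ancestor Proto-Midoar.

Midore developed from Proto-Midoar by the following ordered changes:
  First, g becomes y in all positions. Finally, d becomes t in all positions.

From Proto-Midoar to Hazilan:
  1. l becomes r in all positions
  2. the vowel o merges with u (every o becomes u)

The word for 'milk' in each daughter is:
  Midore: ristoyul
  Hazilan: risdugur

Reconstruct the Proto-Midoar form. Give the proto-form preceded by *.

Position 5: Midore has o, Hazilan has u. Midore preserves o here (none of its changes turn any other segment into o), so the proto-segment is *o.
Position 6: Midore has y, Hazilan has g. Hazilan preserves g here (none of its changes turn any other segment into g), so the proto-segment is *g.
Position 8: Midore has l, Hazilan has r. Midore preserves l here (none of its changes turn any other segment into l), so the proto-segment is *l.
This points to *risdogul. Verify forward in each daughter:
Midore: *risdogul
  risdogul → risdoyul   [unconditioned shift]
  risdoyul → ristoyul   [unconditioned shift]
  giving Midore ristoyul.
Hazilan: *risdogul
  risdogul → risdogur   [unconditioned shift]
  risdogur → risdugur   [vowel merger]
  giving Hazilan risdugur.
Only *risdogul yields all of Midore ristoyul, Hazilan risdugur.

*risdogul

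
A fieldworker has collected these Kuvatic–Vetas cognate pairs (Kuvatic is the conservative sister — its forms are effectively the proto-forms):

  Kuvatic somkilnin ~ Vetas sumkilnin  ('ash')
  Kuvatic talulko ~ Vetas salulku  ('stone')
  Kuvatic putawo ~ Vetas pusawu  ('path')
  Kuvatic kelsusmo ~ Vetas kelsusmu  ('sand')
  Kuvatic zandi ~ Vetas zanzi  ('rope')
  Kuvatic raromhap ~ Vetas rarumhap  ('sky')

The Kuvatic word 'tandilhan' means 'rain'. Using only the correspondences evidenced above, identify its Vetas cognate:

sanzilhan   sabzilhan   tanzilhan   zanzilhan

talulko ~ salulku — Kuvatic t corresponds to Vetas s word-initially before a back vowel.
zandi ~ zanzi — Kuvatic d corresponds to Vetas z after a consonant, before a front vowel.
Applying these to Kuvatic 'tandilhan':
  tandilhan → sandilhan   (t→s word-initially before a back vowel)
  sandilhan → sanzilhan   (d→z after a consonant, before a front vowel)
So the Vetas cognate is 'sanzilhan'.

sanzilhan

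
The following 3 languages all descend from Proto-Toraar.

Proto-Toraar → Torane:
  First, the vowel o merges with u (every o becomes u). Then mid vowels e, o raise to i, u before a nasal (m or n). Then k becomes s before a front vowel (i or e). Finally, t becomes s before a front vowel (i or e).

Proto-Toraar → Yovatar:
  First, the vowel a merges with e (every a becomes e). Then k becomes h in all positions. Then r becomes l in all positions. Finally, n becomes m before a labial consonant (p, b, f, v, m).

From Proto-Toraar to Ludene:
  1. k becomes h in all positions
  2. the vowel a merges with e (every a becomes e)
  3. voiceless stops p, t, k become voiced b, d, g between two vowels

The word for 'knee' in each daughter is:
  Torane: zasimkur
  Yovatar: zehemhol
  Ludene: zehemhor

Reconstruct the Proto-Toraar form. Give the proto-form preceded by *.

Position 2: Torane has a, Yovatar has e, Ludene has e. Torane preserves a here (none of its changes turn any other segment into a), so the proto-segment is *a.
Position 4: Torane has i, Yovatar has e, Ludene has e. Taking the neighbouring segments as reconstructed: Torane i could go back to *e or *i; Yovatar e could go back to *a or *e; Ludene e could go back to *a or *e — the one source consistent with every daughter is *e.
Position 3: Torane has s, Yovatar has h, Ludene has h. Taking the neighbouring segments as reconstructed: Torane s could go back to *t or *k or *s; Yovatar h could go back to *k or *h; Ludene h could go back to *k or *h — the one source consistent with every daughter is *k.
Verify the candidate proto-form against each daughter:
Torane: *zakemkor
  zakemkor → zakemkur   [vowel merger]
  zakemkur → zakimkur   [pre-nasal raising]
  zakimkur → zasimkur   [palatalisation]
  zasimkur (rule 4 does not apply)
  giving Torane zasimkur.
Yovatar: *zakemkor
  zakemkor → zekemkor   [vowel merger]
  zekemkor → zehemhor   [unconditioned shift]
  zehemhor → zehemhol   [unconditioned shift]
  zehemhol (rule 4 does not apply)
  giving Yovatar zehemhol.
Ludene: *zakemkor > zahemhor > zehemhor  (by unconditioned shift, vowel merger)
*zakemkor is the unique common source.

*zakemkor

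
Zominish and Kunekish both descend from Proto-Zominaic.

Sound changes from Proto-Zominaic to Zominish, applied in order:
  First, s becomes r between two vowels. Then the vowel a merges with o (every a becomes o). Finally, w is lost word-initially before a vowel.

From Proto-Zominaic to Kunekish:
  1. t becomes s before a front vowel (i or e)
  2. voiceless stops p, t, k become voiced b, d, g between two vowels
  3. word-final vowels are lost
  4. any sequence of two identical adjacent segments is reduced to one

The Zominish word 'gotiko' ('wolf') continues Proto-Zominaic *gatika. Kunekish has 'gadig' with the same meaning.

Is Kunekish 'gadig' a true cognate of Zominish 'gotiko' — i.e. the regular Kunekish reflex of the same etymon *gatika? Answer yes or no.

no

Derive the expected Kunekish reflex of *gatika:
Kunekish: *gatika > gasika > gasiga > gasig  (by palatalisation, intervocalic voicing, apocope)
The regular Kunekish reflex would be 'gasig', but the attested form is 'gadig'. The correspondence is irregular, so they are not cognates (the Kunekish form has a different source).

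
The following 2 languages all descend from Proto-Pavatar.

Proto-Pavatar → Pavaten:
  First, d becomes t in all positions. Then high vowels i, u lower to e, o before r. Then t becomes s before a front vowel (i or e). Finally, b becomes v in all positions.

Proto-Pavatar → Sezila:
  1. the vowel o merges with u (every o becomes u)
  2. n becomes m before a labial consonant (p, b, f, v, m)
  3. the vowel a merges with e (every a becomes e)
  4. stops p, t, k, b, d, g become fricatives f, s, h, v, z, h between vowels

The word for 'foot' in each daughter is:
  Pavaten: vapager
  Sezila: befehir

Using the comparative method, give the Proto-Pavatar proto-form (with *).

*bapagir

Position 2: Pavaten has a, Sezila has e. Pavaten preserves a here (none of its changes turn any other segment into a), so the proto-segment is *a.
Position 1: Pavaten has v, Sezila has b. Sezila preserves b here (none of its changes turn any other segment into b), so the proto-segment is *b.
Position 3: Pavaten has p, Sezila has f. Pavaten preserves p here (none of its changes turn any other segment into p), so the proto-segment is *p.
This points to *bapagir. Verify forward in each daughter:
Pavaten: *bapagir
  bapagir (rule 1 does not apply)
  bapagir → bapager   [pre-rhotic lowering]
  bapager (rule 3 does not apply)
  bapager → vapager   [unconditioned shift]
  giving Pavaten vapager.
Sezila: start from *bapagir.
  rule 1: no change — bapagir
  rule 2: no change — bapagir
  rule 3 (vowel merger): bapagir → bepegir
  rule 4 (intervocalic lenition): bepegir → befehir
  ⇒ Sezila befehir
No other proto-form is consistent with every reflex, so the reconstruction is *bapagir.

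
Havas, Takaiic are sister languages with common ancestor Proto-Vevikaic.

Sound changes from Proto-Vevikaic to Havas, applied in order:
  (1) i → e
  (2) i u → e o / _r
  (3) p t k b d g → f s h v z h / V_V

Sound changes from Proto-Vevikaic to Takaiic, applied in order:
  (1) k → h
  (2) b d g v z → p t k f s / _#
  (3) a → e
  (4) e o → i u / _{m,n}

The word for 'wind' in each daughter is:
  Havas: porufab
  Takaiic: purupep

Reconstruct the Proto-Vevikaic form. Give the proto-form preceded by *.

Position 7: Havas has b, Takaiic has p. Havas preserves b here (none of its changes turn any other segment into b), so the proto-segment is *b.
Position 5: Havas has f, Takaiic has p. Taking the neighbouring segments as reconstructed: Havas f could go back to *p or *f; Takaiic p can only go back to *p — the one source consistent with every daughter is *p.
Position 2: Havas has o, Takaiic has u. Taking the neighbouring segments as reconstructed: Havas o could go back to *o or *u; Takaiic u can only go back to *u — the one source consistent with every daughter is *u.
Verify the candidate proto-form against each daughter:
Havas: *purupab
  purupab (rule 1 does not apply)
  purupab → porupab   [pre-rhotic lowering]
  porupab → porufab   [intervocalic lenition]
  giving Havas porufab.
Takaiic: *purupab > purupap > purupep  (by final devoicing, vowel merger)
Only *purupab yields all of Havas porufab, Takaiic purupep.

*purupab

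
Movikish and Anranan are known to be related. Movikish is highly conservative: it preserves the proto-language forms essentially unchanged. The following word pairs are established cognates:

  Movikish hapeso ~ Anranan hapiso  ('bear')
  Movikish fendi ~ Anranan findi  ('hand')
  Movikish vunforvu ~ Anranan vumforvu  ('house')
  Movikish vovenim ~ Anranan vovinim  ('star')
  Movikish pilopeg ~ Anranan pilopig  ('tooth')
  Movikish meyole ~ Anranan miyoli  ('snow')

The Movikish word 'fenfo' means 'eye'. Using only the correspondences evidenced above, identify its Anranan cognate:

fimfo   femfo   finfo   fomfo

fendi ~ findi, vovenim ~ vovinim — Movikish e corresponds to Anranan i after a consonant, before a nasal.
vunforvu ~ vumforvu — Movikish n corresponds to Anranan m after a vowel, before a labial obstruent.
Applying these to Movikish 'fenfo':
  fenfo → finfo   (e→i after a consonant, before a nasal)
  finfo → fimfo   (n→m after a vowel, before a labial obstruent)
So the Anranan cognate is 'fimfo'.

fimfo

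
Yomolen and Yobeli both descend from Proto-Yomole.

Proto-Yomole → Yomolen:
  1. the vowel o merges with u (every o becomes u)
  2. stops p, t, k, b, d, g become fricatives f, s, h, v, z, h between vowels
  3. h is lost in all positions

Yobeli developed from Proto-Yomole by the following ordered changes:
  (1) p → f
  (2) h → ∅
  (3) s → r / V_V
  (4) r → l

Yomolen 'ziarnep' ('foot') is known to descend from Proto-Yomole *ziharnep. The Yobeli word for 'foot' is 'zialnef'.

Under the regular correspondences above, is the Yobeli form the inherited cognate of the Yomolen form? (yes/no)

Derive the expected Yobeli reflex of *ziharnep:
Yobeli: *ziharnep
  ziharnep → ziharnef   [unconditioned shift]
  ziharnef → ziarnef   [h-loss]
  ziarnef (rule 3 does not apply)
  ziarnef → zialnef   [unconditioned shift]
  giving Yobeli zialnef.
Yobeli 'zialnef' matches the regular reflex exactly, so the pair is cognate.

yes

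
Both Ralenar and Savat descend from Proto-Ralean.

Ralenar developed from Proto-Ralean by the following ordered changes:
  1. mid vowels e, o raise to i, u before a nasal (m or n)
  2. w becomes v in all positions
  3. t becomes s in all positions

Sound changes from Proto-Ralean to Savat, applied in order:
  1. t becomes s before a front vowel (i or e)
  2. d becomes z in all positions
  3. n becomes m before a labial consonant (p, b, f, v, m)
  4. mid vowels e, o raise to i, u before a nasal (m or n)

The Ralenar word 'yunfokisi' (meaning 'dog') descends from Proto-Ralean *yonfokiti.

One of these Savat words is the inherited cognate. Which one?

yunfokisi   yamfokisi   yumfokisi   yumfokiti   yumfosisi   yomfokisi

Savat: *yonfokiti
  yonfokiti → yonfokisi   [palatalisation]
  yonfokisi (rule 2 does not apply)
  yonfokisi → yomfokisi   [nasal place assimilation]
  yomfokisi → yumfokisi   [pre-nasal raising]
  giving Savat yumfokisi.
Among the options, 'yumfokisi' alone shows every Savat change applied in order.

yumfokisi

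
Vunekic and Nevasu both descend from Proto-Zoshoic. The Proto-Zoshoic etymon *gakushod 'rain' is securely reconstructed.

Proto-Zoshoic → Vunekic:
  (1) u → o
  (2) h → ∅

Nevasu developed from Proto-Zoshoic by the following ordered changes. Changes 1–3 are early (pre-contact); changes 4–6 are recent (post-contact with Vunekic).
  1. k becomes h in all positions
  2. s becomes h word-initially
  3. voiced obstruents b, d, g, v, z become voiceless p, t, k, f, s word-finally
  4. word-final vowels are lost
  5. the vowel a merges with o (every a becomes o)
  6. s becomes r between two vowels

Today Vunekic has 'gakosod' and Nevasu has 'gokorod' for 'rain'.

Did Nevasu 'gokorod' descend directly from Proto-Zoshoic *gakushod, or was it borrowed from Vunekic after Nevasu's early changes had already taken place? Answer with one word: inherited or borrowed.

borrowed

If inherited, *gakushod would pass through all of Nevasu's changes:
Nevasu: start from *gakushod.
  rule 1 (unconditioned shift): gakushod → gahushod
  rule 2: no change — gahushod
  rule 3 (final devoicing): gahushod → gahushot
  rule 4: no change — gahushot
  rule 5 (vowel merger): gahushot → gohushot
  rule 6: no change — gohushot
  ⇒ Nevasu gohushot
If borrowed from Vunekic 'gakosod' after the early changes, it would undergo only the recent ones:
  rule 4 (apocope): no change (gakosod)
  rule 5 (vowel merger): gakosod → gokosod
  rule 6 (rhotacism): gokosod → gokorod
  ⇒ as a loan: gokorod
Nevasu 'gokorod' matches the loan outcome 'gokorod', not the inherited 'gohushot' — it skipped the early Nevasu changes, so it was borrowed from Vunekic.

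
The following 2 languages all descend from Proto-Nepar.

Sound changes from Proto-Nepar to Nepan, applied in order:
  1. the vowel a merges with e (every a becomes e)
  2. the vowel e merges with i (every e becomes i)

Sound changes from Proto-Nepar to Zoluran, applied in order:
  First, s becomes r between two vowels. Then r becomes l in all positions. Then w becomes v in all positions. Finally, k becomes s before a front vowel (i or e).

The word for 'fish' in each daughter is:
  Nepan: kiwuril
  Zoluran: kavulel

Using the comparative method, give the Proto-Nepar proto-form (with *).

*kawurel

Position 2: Nepan has i, Zoluran has a. Zoluran preserves a here (none of its changes turn any other segment into a), so the proto-segment is *a.
Position 6: Nepan has i, Zoluran has e. Zoluran preserves e here (none of its changes turn any other segment into e), so the proto-segment is *e.
This points to *kawurel. Verify forward in each daughter:
Nepan: *kawurel > kewurel > kiwuril  (by vowel merger, vowel merger)
Zoluran: *kawurel > kawulel > kavulel  (by unconditioned shift, unconditioned shift)
*kawurel is the unique common source.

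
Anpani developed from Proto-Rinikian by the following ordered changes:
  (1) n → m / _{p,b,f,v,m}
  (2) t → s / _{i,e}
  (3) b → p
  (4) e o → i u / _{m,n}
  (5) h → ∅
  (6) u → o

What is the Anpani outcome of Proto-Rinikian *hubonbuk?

Anpani: *hubonbuk > hubombuk > hupompuk > hupumpuk > upumpuk > opompok  (by nasal place assimilation, unconditioned shift, pre-nasal raising, h-loss, vowel merger)

opompok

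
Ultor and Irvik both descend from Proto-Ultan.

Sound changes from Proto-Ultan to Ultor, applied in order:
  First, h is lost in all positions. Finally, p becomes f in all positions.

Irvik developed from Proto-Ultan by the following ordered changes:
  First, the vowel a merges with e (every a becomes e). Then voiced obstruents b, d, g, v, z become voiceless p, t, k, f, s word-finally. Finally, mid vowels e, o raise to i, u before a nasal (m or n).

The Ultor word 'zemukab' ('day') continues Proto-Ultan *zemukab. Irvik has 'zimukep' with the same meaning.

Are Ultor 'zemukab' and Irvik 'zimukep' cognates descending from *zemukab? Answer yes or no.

Derive the expected Irvik reflex of *zemukab:
Irvik: *zemukab > zemukeb > zemukep > zimukep  (by vowel merger, final devoicing, pre-nasal raising)
Irvik 'zimukep' matches the regular reflex exactly, so the pair is cognate.

yes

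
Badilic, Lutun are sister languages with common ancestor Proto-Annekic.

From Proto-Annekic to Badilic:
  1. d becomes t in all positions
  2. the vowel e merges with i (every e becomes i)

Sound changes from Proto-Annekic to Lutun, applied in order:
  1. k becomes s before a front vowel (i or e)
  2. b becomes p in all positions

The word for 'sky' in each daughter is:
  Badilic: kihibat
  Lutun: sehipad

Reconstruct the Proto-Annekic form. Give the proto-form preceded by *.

*kehibad

Position 7: Badilic has t, Lutun has d. Lutun preserves d here (none of its changes turn any other segment into d), so the proto-segment is *d.
Position 1: Badilic has k, Lutun has s. Badilic preserves k here (none of its changes turn any other segment into k), so the proto-segment is *k.
Position 2: Badilic has i, Lutun has e. Lutun preserves e here (none of its changes turn any other segment into e), so the proto-segment is *e.
This points to *kehibad. Verify forward in each daughter:
Badilic: start from *kehibad.
  rule 1 (unconditioned shift): kehibad → kehibat
  rule 2 (vowel merger): kehibat → kihibat
  ⇒ Badilic kihibat
Lutun: *kehibad > sehibad > sehipad  (by palatalisation, unconditioned shift)
*kehibad is the unique common source.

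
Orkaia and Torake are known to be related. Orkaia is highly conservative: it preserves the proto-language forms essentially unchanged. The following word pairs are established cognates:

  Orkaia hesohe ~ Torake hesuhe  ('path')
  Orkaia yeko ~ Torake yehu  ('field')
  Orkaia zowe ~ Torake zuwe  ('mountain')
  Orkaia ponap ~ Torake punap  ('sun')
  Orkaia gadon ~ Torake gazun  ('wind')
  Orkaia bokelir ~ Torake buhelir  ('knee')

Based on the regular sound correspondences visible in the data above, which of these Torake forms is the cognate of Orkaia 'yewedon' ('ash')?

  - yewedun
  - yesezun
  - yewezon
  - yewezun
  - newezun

gadon ~ gazun — Orkaia d corresponds to Torake z between vowels (before a back vowel).
ponap ~ punap, gadon ~ gazun — Orkaia o corresponds to Torake u after a consonant, before a nasal.
Applying these to Orkaia 'yewedon':
  yewedon → yewezon   (d→z between vowels (before a back vowel))
  yewezon → yewezun   (o→u after a consonant, before a nasal)
So the Torake cognate is 'yewezun'.

yewezun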